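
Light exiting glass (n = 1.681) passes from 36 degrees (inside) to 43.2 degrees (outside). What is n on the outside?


Apply Snell's law: n1 * sin(theta1) = n2 * sin(theta2)
  n2 = n1 * sin(theta1) / sin(theta2)
  sin(36) = 0.587785
  sin(43.2) = 0.684547
  n2 = 1.681 * 0.587785 / 0.684547 = 1.4434

1.4434


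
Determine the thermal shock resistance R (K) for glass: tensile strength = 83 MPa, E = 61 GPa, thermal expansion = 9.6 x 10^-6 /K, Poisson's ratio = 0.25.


Thermal shock resistance: R = sigma * (1 - nu) / (E * alpha)
  Numerator = 83 * (1 - 0.25) = 62.25
  Denominator = 61 * 1000 * (9.6 x 10^-6) = 0.5856
  R = 62.25 / 0.5856 = 106.3 K

106.3 K


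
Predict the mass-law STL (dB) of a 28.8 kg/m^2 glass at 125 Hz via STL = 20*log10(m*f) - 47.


Mass law: STL = 20 * log10(m * f) - 47
  m * f = 28.8 * 125 = 3600
  log10(3600) = 3.5563
  STL = 20 * 3.5563 - 47 = 71.126 - 47 = 24.1 dB

24.1 dB


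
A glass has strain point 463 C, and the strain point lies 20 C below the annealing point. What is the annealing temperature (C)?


T_anneal = T_strain + gap:
  T_anneal = 463 + 20 = 483 C

483 C


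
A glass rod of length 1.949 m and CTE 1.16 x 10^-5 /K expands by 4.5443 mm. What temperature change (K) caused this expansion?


Rearrange dL = alpha * L0 * dT for dT:
  dT = dL / (alpha * L0)
  dL (m) = 4.5443 / 1000 = 0.0045443
  dT = 0.0045443 / ((1.16 x 10^-5) * 1.949) = 201.0 K

201.0 K


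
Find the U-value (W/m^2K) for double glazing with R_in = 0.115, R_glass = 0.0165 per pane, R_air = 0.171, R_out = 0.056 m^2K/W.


Total thermal resistance (series):
  R_total = R_in + R_glass + R_air + R_glass + R_out
  R_total = 0.115 + 0.0165 + 0.171 + 0.0165 + 0.056 = 0.375 m^2K/W
U-value = 1 / R_total = 1 / 0.375 = 2.667 W/m^2K

2.667 W/m^2K


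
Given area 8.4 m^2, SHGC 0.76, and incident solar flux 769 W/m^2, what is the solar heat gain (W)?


Solar heat gain: Q = Area * SHGC * Irradiance
  Q = 8.4 * 0.76 * 769 = 4909.3 W

4909.3 W


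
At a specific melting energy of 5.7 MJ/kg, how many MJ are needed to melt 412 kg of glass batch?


Total energy = mass * specific energy
  E = 412 * 5.7 = 2348.4 MJ

2348.4 MJ


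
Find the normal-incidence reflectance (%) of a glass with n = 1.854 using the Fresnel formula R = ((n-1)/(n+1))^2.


Fresnel reflectance at normal incidence:
  R = ((n - 1)/(n + 1))^2
  (n - 1)/(n + 1) = (1.854 - 1)/(1.854 + 1) = 0.299229
  R = 0.299229^2 = 0.089538
  R(%) = 0.089538 * 100 = 8.954%

8.954%


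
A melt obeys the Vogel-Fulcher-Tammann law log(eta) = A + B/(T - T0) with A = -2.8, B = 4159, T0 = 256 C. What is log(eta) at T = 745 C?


VFT equation: log(eta) = A + B / (T - T0)
  T - T0 = 745 - 256 = 489
  B / (T - T0) = 4159 / 489 = 8.505
  log(eta) = -2.8 + 8.505 = 5.705

5.705


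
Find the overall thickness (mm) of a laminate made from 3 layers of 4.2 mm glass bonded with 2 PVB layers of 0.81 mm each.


Total thickness = glass contribution + PVB contribution
  Glass: 3 * 4.2 = 12.6 mm
  PVB: 2 * 0.81 = 1.62 mm
  Total = 12.6 + 1.62 = 14.22 mm

14.22 mm


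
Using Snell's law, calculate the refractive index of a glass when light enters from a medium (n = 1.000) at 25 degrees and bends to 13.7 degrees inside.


Apply Snell's law: n1 * sin(theta1) = n2 * sin(theta2)
  n2 = n1 * sin(theta1) / sin(theta2)
  sin(25) = 0.422618
  sin(13.7) = 0.236838
  n2 = 1.000 * 0.422618 / 0.236838 = 1.7844

1.7844


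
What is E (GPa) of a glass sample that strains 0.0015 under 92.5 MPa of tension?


Young's modulus: E = stress / strain
  E = 92.5 MPa / 0.0015 = 61666.67 MPa
Convert to GPa: 61666.67 / 1000 = 61.67 GPa

61.67 GPa


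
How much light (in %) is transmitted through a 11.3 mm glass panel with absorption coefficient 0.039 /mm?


Beer-Lambert law: T = exp(-alpha * thickness)
  exponent = -0.039 * 11.3 = -0.4407
  T = exp(-0.4407) = 0.6436
  Percentage = 0.6436 * 100 = 64.36%

64.36%


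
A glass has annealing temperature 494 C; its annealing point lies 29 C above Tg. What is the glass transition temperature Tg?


Rearrange T_anneal = Tg + offset for Tg:
  Tg = T_anneal - offset = 494 - 29 = 465 C

465 C


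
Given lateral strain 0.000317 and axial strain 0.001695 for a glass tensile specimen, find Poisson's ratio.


Poisson's ratio: nu = lateral strain / axial strain
  nu = 0.000317 / 0.001695 = 0.187

0.187


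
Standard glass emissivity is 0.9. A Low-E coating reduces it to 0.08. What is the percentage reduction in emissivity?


Percentage reduction = (1 - coated/uncoated) * 100
  Ratio = 0.08 / 0.9 = 0.0889
  Reduction = (1 - 0.0889) * 100 = 91.1%

91.1%


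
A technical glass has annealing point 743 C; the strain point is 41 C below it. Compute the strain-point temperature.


Strain point = annealing point - difference:
  T_strain = 743 - 41 = 702 C

702 C


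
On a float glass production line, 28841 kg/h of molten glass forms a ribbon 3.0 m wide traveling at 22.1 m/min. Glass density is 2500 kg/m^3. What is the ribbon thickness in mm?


Ribbon cross-section from mass balance:
  Volume rate = throughput / density = 28841 / 2500 = 11.5364 m^3/h
  thickness = volume rate / (speed * 60 * width), i.e.
  thickness = throughput / (60 * speed * width * density) * 1000
  thickness = 28841 / (60 * 22.1 * 3.0 * 2500) * 1000 = 2.9 mm

2.9 mm


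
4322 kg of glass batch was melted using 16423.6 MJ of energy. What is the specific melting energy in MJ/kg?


Rearrange E = m * s for s:
  s = E / m
  s = 16423.6 / 4322 = 3.8 MJ/kg

3.8 MJ/kg


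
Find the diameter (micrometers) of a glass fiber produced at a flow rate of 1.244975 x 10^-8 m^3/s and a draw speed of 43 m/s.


Cross-sectional area from continuity:
  A = Q / v = 1.244975 x 10^-8 / 43 = 2.895291 x 10^-10 m^2
Diameter from circular cross-section:
  d = sqrt(4A / pi) * 10^6 (m -> um)
  d = sqrt(4 * 2.895291 x 10^-10 / pi) * 10^6 = 19.2 um

19.2 um


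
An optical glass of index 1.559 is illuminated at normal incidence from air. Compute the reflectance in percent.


Fresnel reflectance at normal incidence:
  R = ((n - 1)/(n + 1))^2
  (n - 1)/(n + 1) = (1.559 - 1)/(1.559 + 1) = 0.218445
  R = 0.218445^2 = 0.0477182
  R(%) = 0.0477182 * 100 = 4.772%

4.772%


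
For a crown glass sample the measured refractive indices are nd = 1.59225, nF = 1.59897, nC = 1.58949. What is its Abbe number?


Abbe number formula: Vd = (nd - 1) / (nF - nC)
  nd - 1 = 1.59225 - 1 = 0.59225
  nF - nC = 1.59897 - 1.58949 = 0.00948
  Vd = 0.59225 / 0.00948 = 62.47

62.47


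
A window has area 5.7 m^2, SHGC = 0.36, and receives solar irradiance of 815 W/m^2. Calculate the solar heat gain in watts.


Solar heat gain: Q = Area * SHGC * Irradiance
  Q = 5.7 * 0.36 * 815 = 1672.4 W

1672.4 W


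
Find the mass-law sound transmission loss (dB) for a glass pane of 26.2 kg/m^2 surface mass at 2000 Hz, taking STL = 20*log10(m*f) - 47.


Mass law: STL = 20 * log10(m * f) - 47
  m * f = 26.2 * 2000 = 52400
  log10(52400) = 4.71933
  STL = 20 * 4.71933 - 47 = 94.3866 - 47 = 47.4 dB

47.4 dB


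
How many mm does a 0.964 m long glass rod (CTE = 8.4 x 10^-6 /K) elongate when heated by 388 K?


Thermal expansion formula: dL = alpha * L0 * dT
  dL = (8.4 x 10^-6) * 0.964 * 388 = 0.00314187 m
Convert to mm: 0.00314187 * 1000 = 3.1419 mm

3.1419 mm


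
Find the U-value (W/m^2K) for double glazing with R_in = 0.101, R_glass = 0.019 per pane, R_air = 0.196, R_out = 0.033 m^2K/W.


Total thermal resistance (series):
  R_total = R_in + R_glass + R_air + R_glass + R_out
  R_total = 0.101 + 0.019 + 0.196 + 0.019 + 0.033 = 0.368 m^2K/W
U-value = 1 / R_total = 1 / 0.368 = 2.717 W/m^2K

2.717 W/m^2K


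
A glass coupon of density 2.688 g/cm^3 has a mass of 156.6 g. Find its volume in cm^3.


Rearrange rho = m / V:
  V = m / rho
  V = 156.6 / 2.688 = 58.259 cm^3

58.259 cm^3


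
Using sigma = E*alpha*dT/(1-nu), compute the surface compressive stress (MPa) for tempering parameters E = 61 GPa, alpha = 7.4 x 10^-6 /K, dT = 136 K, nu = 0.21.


Tempering stress: sigma = E * alpha * dT / (1 - nu)
  E (MPa) = 61 * 1000 = 61000
  Numerator = 61000 * (7.4 x 10^-6) * 136 = 61.3904
  Denominator = 1 - 0.21 = 0.79
  sigma = 61.3904 / 0.79 = 77.7 MPa

77.7 MPa


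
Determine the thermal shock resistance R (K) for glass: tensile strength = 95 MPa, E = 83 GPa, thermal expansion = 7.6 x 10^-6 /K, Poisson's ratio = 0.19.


Thermal shock resistance: R = sigma * (1 - nu) / (E * alpha)
  Numerator = 95 * (1 - 0.19) = 76.95
  Denominator = 83 * 1000 * (7.6 x 10^-6) = 0.6308
  R = 76.95 / 0.6308 = 122.0 K

122.0 K


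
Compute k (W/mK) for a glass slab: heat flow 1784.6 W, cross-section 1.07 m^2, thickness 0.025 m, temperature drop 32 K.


Fourier's law rearranged: k = Q * t / (A * dT)
  Numerator = 1784.6 * 0.025 = 44.615
  Denominator = 1.07 * 32 = 34.24
  k = 44.615 / 34.24 = 1.303 W/mK

1.303 W/mK


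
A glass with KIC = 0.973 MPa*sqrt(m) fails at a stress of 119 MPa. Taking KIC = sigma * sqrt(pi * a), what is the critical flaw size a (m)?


Rearrange KIC = sigma * sqrt(pi * a):
  sqrt(pi * a) = KIC / sigma
  sqrt(pi * a) = 0.973 / 119 = 0.008176
  a = (KIC / sigma)^2 / pi
  a = 0.008176^2 / pi = 0.0000213 m

0.0000213 m


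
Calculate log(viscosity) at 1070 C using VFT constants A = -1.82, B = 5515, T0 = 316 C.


VFT equation: log(eta) = A + B / (T - T0)
  T - T0 = 1070 - 316 = 754
  B / (T - T0) = 5515 / 754 = 7.314
  log(eta) = -1.82 + 7.314 = 5.494

5.494


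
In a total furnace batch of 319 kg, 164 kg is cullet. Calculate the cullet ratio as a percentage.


Cullet ratio = (cullet mass / total batch mass) * 100
  Ratio = 164 / 319 * 100 = 51.41%

51.41%


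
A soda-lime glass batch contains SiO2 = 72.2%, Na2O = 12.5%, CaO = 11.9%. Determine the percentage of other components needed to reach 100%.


Sum the three major oxides:
  SiO2 + Na2O + CaO = 72.2 + 12.5 + 11.9 = 96.6%
Subtract from 100%:
  Others = 100 - 96.6 = 3.4%

3.4%


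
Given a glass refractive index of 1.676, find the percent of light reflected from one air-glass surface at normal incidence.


Fresnel reflectance at normal incidence:
  R = ((n - 1)/(n + 1))^2
  (n - 1)/(n + 1) = (1.676 - 1)/(1.676 + 1) = 0.252616
  R = 0.252616^2 = 0.0638148
  R(%) = 0.0638148 * 100 = 6.381%

6.381%


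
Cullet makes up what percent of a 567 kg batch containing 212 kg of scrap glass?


Cullet ratio = (cullet mass / total batch mass) * 100
  Ratio = 212 / 567 * 100 = 37.39%

37.39%


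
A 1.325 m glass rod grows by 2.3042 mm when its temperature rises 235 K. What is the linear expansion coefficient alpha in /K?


Rearrange dL = alpha * L0 * dT for alpha:
  alpha = dL / (L0 * dT)
  alpha = (2.3042 / 1000) / (1.325 * 235) = 0.0000074 /K = 7.4 x 10^-6 /K

7.4 x 10^-6 /K


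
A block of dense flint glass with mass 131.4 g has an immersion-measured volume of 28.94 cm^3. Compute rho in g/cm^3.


Use the definition of density:
  rho = mass / volume
  rho = 131.4 / 28.94 = 4.54 g/cm^3

4.54 g/cm^3


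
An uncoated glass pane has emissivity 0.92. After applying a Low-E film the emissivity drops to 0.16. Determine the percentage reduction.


Percentage reduction = (1 - coated/uncoated) * 100
  Ratio = 0.16 / 0.92 = 0.1739
  Reduction = (1 - 0.1739) * 100 = 82.6%

82.6%


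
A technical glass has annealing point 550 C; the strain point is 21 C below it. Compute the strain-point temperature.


Strain point = annealing point - difference:
  T_strain = 550 - 21 = 529 C

529 C


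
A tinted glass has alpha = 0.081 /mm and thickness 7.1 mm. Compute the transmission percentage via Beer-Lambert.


Beer-Lambert law: T = exp(-alpha * thickness)
  exponent = -0.081 * 7.1 = -0.5751
  T = exp(-0.5751) = 0.5626
  Percentage = 0.5626 * 100 = 56.26%

56.26%


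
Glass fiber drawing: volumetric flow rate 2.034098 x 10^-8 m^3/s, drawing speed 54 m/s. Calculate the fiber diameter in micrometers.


Cross-sectional area from continuity:
  A = Q / v = 2.034098 x 10^-8 / 54 = 3.766848 x 10^-10 m^2
Diameter from circular cross-section:
  d = sqrt(4A / pi) * 10^6 (m -> um)
  d = sqrt(4 * 3.766848 x 10^-10 / pi) * 10^6 = 21.9 um

21.9 um


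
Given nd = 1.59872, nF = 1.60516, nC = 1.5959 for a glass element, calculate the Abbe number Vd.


Abbe number formula: Vd = (nd - 1) / (nF - nC)
  nd - 1 = 1.59872 - 1 = 0.59872
  nF - nC = 1.60516 - 1.5959 = 0.00926
  Vd = 0.59872 / 0.00926 = 64.66

64.66


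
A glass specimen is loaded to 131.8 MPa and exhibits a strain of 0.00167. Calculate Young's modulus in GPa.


Young's modulus: E = stress / strain
  E = 131.8 MPa / 0.00167 = 78922.16 MPa
Convert to GPa: 78922.16 / 1000 = 78.92 GPa

78.92 GPa


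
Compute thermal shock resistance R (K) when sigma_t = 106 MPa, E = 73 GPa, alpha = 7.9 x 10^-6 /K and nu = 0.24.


Thermal shock resistance: R = sigma * (1 - nu) / (E * alpha)
  Numerator = 106 * (1 - 0.24) = 80.56
  Denominator = 73 * 1000 * (7.9 x 10^-6) = 0.5767
  R = 80.56 / 0.5767 = 139.7 K

139.7 K


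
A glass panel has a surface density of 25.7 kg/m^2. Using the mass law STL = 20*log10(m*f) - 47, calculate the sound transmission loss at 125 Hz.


Mass law: STL = 20 * log10(m * f) - 47
  m * f = 25.7 * 125 = 3212.5
  log10(3212.5) = 3.50684
  STL = 20 * 3.50684 - 47 = 70.1368 - 47 = 23.1 dB

23.1 dB


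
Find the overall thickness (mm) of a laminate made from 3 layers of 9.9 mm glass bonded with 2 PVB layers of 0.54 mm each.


Total thickness = glass contribution + PVB contribution
  Glass: 3 * 9.9 = 29.7 mm
  PVB: 2 * 0.54 = 1.08 mm
  Total = 29.7 + 1.08 = 30.78 mm

30.78 mm


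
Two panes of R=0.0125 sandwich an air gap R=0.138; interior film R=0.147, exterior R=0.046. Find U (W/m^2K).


Total thermal resistance (series):
  R_total = R_in + R_glass + R_air + R_glass + R_out
  R_total = 0.147 + 0.0125 + 0.138 + 0.0125 + 0.046 = 0.356 m^2K/W
U-value = 1 / R_total = 1 / 0.356 = 2.809 W/m^2K

2.809 W/m^2K


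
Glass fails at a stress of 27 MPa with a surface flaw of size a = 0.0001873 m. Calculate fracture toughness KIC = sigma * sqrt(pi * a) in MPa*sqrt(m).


Fracture toughness: KIC = sigma * sqrt(pi * a)
  pi * a = pi * 0.0001873 = 0.00058842
  sqrt(pi * a) = 0.024257
  KIC = 27 * 0.024257 = 0.655 MPa*sqrt(m)

0.655 MPa*sqrt(m)


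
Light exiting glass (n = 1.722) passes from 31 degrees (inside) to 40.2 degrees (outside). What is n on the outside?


Apply Snell's law: n1 * sin(theta1) = n2 * sin(theta2)
  n2 = n1 * sin(theta1) / sin(theta2)
  sin(31) = 0.515038
  sin(40.2) = 0.645458
  n2 = 1.722 * 0.515038 / 0.645458 = 1.3741

1.3741


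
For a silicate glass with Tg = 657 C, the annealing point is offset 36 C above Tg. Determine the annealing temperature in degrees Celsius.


The annealing temperature is Tg plus the offset:
  T_anneal = 657 + 36 = 693 C

693 C


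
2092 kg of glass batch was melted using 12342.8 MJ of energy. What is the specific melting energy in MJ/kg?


Rearrange E = m * s for s:
  s = E / m
  s = 12342.8 / 2092 = 5.9 MJ/kg

5.9 MJ/kg


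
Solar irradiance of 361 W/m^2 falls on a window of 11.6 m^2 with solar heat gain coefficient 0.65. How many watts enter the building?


Solar heat gain: Q = Area * SHGC * Irradiance
  Q = 11.6 * 0.65 * 361 = 2721.9 W

2721.9 W


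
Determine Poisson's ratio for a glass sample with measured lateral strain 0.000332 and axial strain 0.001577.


Poisson's ratio: nu = lateral strain / axial strain
  nu = 0.000332 / 0.001577 = 0.2105

0.2105


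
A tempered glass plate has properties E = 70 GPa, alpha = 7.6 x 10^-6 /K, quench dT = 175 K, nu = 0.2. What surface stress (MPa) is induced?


Tempering stress: sigma = E * alpha * dT / (1 - nu)
  E (MPa) = 70 * 1000 = 70000
  Numerator = 70000 * (7.6 x 10^-6) * 175 = 93.1
  Denominator = 1 - 0.2 = 0.8
  sigma = 93.1 / 0.8 = 116.4 MPa

116.4 MPa


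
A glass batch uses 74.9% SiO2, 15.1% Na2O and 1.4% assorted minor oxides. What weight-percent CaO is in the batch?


Pieces sum to 100%:
  CaO = 100 - (SiO2 + Na2O + others)
  CaO = 100 - (74.9 + 15.1 + 1.4) = 8.6%

8.6%


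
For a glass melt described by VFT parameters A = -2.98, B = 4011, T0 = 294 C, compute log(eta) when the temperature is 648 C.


VFT equation: log(eta) = A + B / (T - T0)
  T - T0 = 648 - 294 = 354
  B / (T - T0) = 4011 / 354 = 11.331
  log(eta) = -2.98 + 11.331 = 8.351

8.351


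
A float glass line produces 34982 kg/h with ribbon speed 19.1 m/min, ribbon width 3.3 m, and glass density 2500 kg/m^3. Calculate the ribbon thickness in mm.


Ribbon cross-section from mass balance:
  Volume rate = throughput / density = 34982 / 2500 = 13.9928 m^3/h
  thickness = volume rate / (speed * 60 * width), i.e.
  thickness = throughput / (60 * speed * width * density) * 1000
  thickness = 34982 / (60 * 19.1 * 3.3 * 2500) * 1000 = 3.7 mm

3.7 mm


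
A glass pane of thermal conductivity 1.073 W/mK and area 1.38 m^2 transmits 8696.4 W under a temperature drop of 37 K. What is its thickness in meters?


Fourier's law: t = k * A * dT / Q
  t = 1.073 * 1.38 * 37 / 8696.4
  t = 54.78738 / 8696.4 = 0.0063 m

0.0063 m


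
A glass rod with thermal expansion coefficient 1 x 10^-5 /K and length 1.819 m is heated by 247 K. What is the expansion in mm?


Thermal expansion formula: dL = alpha * L0 * dT
  dL = (1 x 10^-5) * 1.819 * 247 = 0.00449293 m
Convert to mm: 0.00449293 * 1000 = 4.4929 mm

4.4929 mm


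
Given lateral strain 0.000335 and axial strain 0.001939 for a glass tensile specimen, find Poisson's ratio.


Poisson's ratio: nu = lateral strain / axial strain
  nu = 0.000335 / 0.001939 = 0.1728

0.1728


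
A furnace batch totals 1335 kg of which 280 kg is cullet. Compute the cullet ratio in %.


Cullet ratio = (cullet mass / total batch mass) * 100
  Ratio = 280 / 1335 * 100 = 20.97%

20.97%


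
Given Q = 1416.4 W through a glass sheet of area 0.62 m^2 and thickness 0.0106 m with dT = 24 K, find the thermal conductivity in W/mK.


Fourier's law rearranged: k = Q * t / (A * dT)
  Numerator = 1416.4 * 0.0106 = 15.01384
  Denominator = 0.62 * 24 = 14.88
  k = 15.01384 / 14.88 = 1.009 W/mK

1.009 W/mK


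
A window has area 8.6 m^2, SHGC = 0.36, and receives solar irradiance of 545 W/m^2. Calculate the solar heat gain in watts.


Solar heat gain: Q = Area * SHGC * Irradiance
  Q = 8.6 * 0.36 * 545 = 1687.3 W

1687.3 W


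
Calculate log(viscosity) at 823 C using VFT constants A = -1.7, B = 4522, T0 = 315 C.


VFT equation: log(eta) = A + B / (T - T0)
  T - T0 = 823 - 315 = 508
  B / (T - T0) = 4522 / 508 = 8.902
  log(eta) = -1.7 + 8.902 = 7.202

7.202


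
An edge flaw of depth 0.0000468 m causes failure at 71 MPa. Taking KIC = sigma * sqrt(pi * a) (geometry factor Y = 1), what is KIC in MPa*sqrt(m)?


Fracture toughness: KIC = sigma * sqrt(pi * a)
  pi * a = pi * 0.0000468 = 0.000147027
  sqrt(pi * a) = 0.012125
  KIC = 71 * 0.012125 = 0.861 MPa*sqrt(m)

0.861 MPa*sqrt(m)


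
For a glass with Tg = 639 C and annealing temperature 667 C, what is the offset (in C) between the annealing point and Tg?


Offset = T_anneal - Tg:
  offset = 667 - 639 = 28 C

28 C


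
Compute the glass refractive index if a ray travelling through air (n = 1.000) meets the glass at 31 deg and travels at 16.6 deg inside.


Apply Snell's law: n1 * sin(theta1) = n2 * sin(theta2)
  n2 = n1 * sin(theta1) / sin(theta2)
  sin(31) = 0.515038
  sin(16.6) = 0.285688
  n2 = 1.000 * 0.515038 / 0.285688 = 1.8028

1.8028


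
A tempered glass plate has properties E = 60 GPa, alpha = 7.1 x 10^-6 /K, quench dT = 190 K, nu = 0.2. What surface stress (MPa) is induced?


Tempering stress: sigma = E * alpha * dT / (1 - nu)
  E (MPa) = 60 * 1000 = 60000
  Numerator = 60000 * (7.1 x 10^-6) * 190 = 80.94
  Denominator = 1 - 0.2 = 0.8
  sigma = 80.94 / 0.8 = 101.2 MPa

101.2 MPa


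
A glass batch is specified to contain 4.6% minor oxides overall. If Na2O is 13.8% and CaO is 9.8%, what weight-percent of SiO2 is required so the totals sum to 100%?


Known pieces sum to 100%:
  SiO2 = 100 - (others + Na2O + CaO)
  SiO2 = 100 - (4.6 + 13.8 + 9.8) = 71.8%

71.8%


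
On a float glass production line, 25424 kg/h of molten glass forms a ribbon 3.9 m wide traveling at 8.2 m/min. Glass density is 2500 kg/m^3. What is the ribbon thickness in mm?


Ribbon cross-section from mass balance:
  Volume rate = throughput / density = 25424 / 2500 = 10.1696 m^3/h
  thickness = volume rate / (speed * 60 * width), i.e.
  thickness = throughput / (60 * speed * width * density) * 1000
  thickness = 25424 / (60 * 8.2 * 3.9 * 2500) * 1000 = 5.3 mm

5.3 mm


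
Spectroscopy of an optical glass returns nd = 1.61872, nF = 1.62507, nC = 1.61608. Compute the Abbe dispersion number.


Abbe number formula: Vd = (nd - 1) / (nF - nC)
  nd - 1 = 1.61872 - 1 = 0.61872
  nF - nC = 1.62507 - 1.61608 = 0.00899
  Vd = 0.61872 / 0.00899 = 68.82

68.82


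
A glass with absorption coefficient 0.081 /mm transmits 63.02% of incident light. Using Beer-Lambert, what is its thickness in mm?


Rearrange T = exp(-alpha * thickness):
  thickness = -ln(T) / alpha
  T = 63.02/100 = 0.6302
  ln(T) = -0.46172
  -ln(T) = 0.46172
  thickness = 0.46172 / 0.081 = 5.7 mm

5.7 mm


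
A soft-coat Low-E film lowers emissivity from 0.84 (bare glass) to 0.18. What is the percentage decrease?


Percentage reduction = (1 - coated/uncoated) * 100
  Ratio = 0.18 / 0.84 = 0.2143
  Reduction = (1 - 0.2143) * 100 = 78.6%

78.6%


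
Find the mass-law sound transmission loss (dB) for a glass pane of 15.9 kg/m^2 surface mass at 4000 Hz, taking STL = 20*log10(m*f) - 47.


Mass law: STL = 20 * log10(m * f) - 47
  m * f = 15.9 * 4000 = 63600
  log10(63600) = 4.80346
  STL = 20 * 4.80346 - 47 = 96.0692 - 47 = 49.1 dB

49.1 dB


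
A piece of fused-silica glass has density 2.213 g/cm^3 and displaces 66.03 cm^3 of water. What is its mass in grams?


Rearrange rho = m / V:
  m = rho * V
  m = 2.213 * 66.03 = 146.124 g

146.124 g


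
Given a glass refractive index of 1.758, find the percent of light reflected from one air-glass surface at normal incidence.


Fresnel reflectance at normal incidence:
  R = ((n - 1)/(n + 1))^2
  (n - 1)/(n + 1) = (1.758 - 1)/(1.758 + 1) = 0.274837
  R = 0.274837^2 = 0.0755354
  R(%) = 0.0755354 * 100 = 7.554%

7.554%


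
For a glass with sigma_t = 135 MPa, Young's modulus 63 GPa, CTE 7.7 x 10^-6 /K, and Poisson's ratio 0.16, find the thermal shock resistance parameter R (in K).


Thermal shock resistance: R = sigma * (1 - nu) / (E * alpha)
  Numerator = 135 * (1 - 0.16) = 113.4
  Denominator = 63 * 1000 * (7.7 x 10^-6) = 0.4851
  R = 113.4 / 0.4851 = 233.8 K

233.8 K


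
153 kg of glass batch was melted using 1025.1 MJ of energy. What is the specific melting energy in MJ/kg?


Rearrange E = m * s for s:
  s = E / m
  s = 1025.1 / 153 = 6.7 MJ/kg

6.7 MJ/kg


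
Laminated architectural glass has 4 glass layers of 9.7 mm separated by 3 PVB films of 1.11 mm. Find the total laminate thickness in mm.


Total thickness = glass contribution + PVB contribution
  Glass: 4 * 9.7 = 38.8 mm
  PVB: 3 * 1.11 = 3.33 mm
  Total = 38.8 + 3.33 = 42.13 mm

42.13 mm


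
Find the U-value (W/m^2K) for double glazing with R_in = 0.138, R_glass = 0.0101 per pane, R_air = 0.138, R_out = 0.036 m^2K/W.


Total thermal resistance (series):
  R_total = R_in + R_glass + R_air + R_glass + R_out
  R_total = 0.138 + 0.0101 + 0.138 + 0.0101 + 0.036 = 0.3322 m^2K/W
U-value = 1 / R_total = 1 / 0.3322 = 3.01 W/m^2K

3.01 W/m^2K


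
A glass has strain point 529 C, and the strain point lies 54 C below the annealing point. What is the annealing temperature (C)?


T_anneal = T_strain + gap:
  T_anneal = 529 + 54 = 583 C

583 C


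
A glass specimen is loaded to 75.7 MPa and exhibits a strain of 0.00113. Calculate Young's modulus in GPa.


Young's modulus: E = stress / strain
  E = 75.7 MPa / 0.00113 = 66991.15 MPa
Convert to GPa: 66991.15 / 1000 = 66.99 GPa

66.99 GPa


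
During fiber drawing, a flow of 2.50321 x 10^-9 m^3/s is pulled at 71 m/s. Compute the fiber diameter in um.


Cross-sectional area from continuity:
  A = Q / v = 2.50321 x 10^-9 / 71 = 3.525648 x 10^-11 m^2
Diameter from circular cross-section:
  d = sqrt(4A / pi) * 10^6 (m -> um)
  d = sqrt(4 * 3.525648 x 10^-11 / pi) * 10^6 = 6.7 um

6.7 um


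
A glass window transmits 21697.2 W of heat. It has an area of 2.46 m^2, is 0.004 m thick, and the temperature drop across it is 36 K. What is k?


Fourier's law rearranged: k = Q * t / (A * dT)
  Numerator = 21697.2 * 0.004 = 86.7888
  Denominator = 2.46 * 36 = 88.56
  k = 86.7888 / 88.56 = 0.98 W/mK

0.98 W/mK


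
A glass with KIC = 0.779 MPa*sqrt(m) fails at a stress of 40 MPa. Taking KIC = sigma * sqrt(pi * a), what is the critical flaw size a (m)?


Rearrange KIC = sigma * sqrt(pi * a):
  sqrt(pi * a) = KIC / sigma
  sqrt(pi * a) = 0.779 / 40 = 0.019475
  a = (KIC / sigma)^2 / pi
  a = 0.019475^2 / pi = 0.0001207 m

0.0001207 m


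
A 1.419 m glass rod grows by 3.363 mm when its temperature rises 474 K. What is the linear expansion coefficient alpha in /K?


Rearrange dL = alpha * L0 * dT for alpha:
  alpha = dL / (L0 * dT)
  alpha = (3.363 / 1000) / (1.419 * 474) = 0.000005 /K = 5 x 10^-6 /K

5 x 10^-6 /K


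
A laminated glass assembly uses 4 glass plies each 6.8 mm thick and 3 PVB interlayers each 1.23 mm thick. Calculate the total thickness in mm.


Total thickness = glass contribution + PVB contribution
  Glass: 4 * 6.8 = 27.2 mm
  PVB: 3 * 1.23 = 3.69 mm
  Total = 27.2 + 3.69 = 30.89 mm

30.89 mm


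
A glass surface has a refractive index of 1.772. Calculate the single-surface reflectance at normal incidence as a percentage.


Fresnel reflectance at normal incidence:
  R = ((n - 1)/(n + 1))^2
  (n - 1)/(n + 1) = (1.772 - 1)/(1.772 + 1) = 0.278499
  R = 0.278499^2 = 0.0775617
  R(%) = 0.0775617 * 100 = 7.756%

7.756%


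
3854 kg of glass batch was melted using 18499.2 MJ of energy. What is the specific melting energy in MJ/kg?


Rearrange E = m * s for s:
  s = E / m
  s = 18499.2 / 3854 = 4.8 MJ/kg

4.8 MJ/kg


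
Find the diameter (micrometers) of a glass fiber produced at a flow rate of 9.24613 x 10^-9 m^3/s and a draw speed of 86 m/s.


Cross-sectional area from continuity:
  A = Q / v = 9.24613 x 10^-9 / 86 = 1.075131 x 10^-10 m^2
Diameter from circular cross-section:
  d = sqrt(4A / pi) * 10^6 (m -> um)
  d = sqrt(4 * 1.075131 x 10^-10 / pi) * 10^6 = 11.7 um

11.7 um


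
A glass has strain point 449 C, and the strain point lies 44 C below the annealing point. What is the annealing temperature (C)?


T_anneal = T_strain + gap:
  T_anneal = 449 + 44 = 493 C

493 C


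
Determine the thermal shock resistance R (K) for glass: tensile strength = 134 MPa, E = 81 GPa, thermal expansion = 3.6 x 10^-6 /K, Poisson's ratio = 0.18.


Thermal shock resistance: R = sigma * (1 - nu) / (E * alpha)
  Numerator = 134 * (1 - 0.18) = 109.88
  Denominator = 81 * 1000 * (3.6 x 10^-6) = 0.2916
  R = 109.88 / 0.2916 = 376.8 K

376.8 K


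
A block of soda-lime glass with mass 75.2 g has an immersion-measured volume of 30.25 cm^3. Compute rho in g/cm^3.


Use the definition of density:
  rho = mass / volume
  rho = 75.2 / 30.25 = 2.486 g/cm^3

2.486 g/cm^3


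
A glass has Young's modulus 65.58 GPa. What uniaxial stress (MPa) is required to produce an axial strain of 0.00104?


Rearrange E = sigma / epsilon:
  sigma = E * epsilon
  E (MPa) = 65.58 * 1000 = 65580
  sigma = 65580 * 0.00104 = 68.2 MPa

68.2 MPa


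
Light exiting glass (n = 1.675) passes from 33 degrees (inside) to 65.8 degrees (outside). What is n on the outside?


Apply Snell's law: n1 * sin(theta1) = n2 * sin(theta2)
  n2 = n1 * sin(theta1) / sin(theta2)
  sin(33) = 0.544639
  sin(65.8) = 0.91212
  n2 = 1.675 * 0.544639 / 0.91212 = 1.0002

1.0002


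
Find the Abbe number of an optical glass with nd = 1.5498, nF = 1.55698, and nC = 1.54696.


Abbe number formula: Vd = (nd - 1) / (nF - nC)
  nd - 1 = 1.5498 - 1 = 0.5498
  nF - nC = 1.55698 - 1.54696 = 0.01002
  Vd = 0.5498 / 0.01002 = 54.87

54.87


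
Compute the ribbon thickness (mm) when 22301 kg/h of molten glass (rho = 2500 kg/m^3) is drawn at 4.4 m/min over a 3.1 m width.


Ribbon cross-section from mass balance:
  Volume rate = throughput / density = 22301 / 2500 = 8.9204 m^3/h
  thickness = volume rate / (speed * 60 * width), i.e.
  thickness = throughput / (60 * speed * width * density) * 1000
  thickness = 22301 / (60 * 4.4 * 3.1 * 2500) * 1000 = 10.9 mm

10.9 mm


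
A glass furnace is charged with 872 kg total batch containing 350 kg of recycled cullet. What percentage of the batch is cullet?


Cullet ratio = (cullet mass / total batch mass) * 100
  Ratio = 350 / 872 * 100 = 40.14%

40.14%


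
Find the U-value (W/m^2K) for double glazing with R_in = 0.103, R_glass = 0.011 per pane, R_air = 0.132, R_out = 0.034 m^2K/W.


Total thermal resistance (series):
  R_total = R_in + R_glass + R_air + R_glass + R_out
  R_total = 0.103 + 0.011 + 0.132 + 0.011 + 0.034 = 0.291 m^2K/W
U-value = 1 / R_total = 1 / 0.291 = 3.436 W/m^2K

3.436 W/m^2K


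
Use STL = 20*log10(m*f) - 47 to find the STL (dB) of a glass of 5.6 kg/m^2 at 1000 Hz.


Mass law: STL = 20 * log10(m * f) - 47
  m * f = 5.6 * 1000 = 5600
  log10(5600) = 3.74819
  STL = 20 * 3.74819 - 47 = 74.9638 - 47 = 28.0 dB

28.0 dB


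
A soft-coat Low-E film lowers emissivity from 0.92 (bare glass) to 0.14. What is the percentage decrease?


Percentage reduction = (1 - coated/uncoated) * 100
  Ratio = 0.14 / 0.92 = 0.1522
  Reduction = (1 - 0.1522) * 100 = 84.8%

84.8%


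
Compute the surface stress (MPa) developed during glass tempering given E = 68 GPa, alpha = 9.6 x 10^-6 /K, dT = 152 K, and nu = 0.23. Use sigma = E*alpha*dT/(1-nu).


Tempering stress: sigma = E * alpha * dT / (1 - nu)
  E (MPa) = 68 * 1000 = 68000
  Numerator = 68000 * (9.6 x 10^-6) * 152 = 99.2256
  Denominator = 1 - 0.23 = 0.77
  sigma = 99.2256 / 0.77 = 128.9 MPa

128.9 MPa


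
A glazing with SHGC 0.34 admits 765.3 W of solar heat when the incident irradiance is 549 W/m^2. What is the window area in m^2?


Rearrange Q = Area * SHGC * Irradiance:
  Area = Q / (SHGC * Irradiance)
  Area = 765.3 / (0.34 * 549) = 4.1 m^2

4.1 m^2


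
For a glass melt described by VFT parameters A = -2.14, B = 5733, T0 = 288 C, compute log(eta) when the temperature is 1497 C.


VFT equation: log(eta) = A + B / (T - T0)
  T - T0 = 1497 - 288 = 1209
  B / (T - T0) = 5733 / 1209 = 4.742
  log(eta) = -2.14 + 4.742 = 2.602

2.602


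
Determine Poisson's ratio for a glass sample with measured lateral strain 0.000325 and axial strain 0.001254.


Poisson's ratio: nu = lateral strain / axial strain
  nu = 0.000325 / 0.001254 = 0.2592

0.2592


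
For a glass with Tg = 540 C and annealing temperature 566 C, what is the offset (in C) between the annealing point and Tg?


Offset = T_anneal - Tg:
  offset = 566 - 540 = 26 C

26 C


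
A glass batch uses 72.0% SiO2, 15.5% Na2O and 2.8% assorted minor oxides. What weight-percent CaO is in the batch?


Pieces sum to 100%:
  CaO = 100 - (SiO2 + Na2O + others)
  CaO = 100 - (72.0 + 15.5 + 2.8) = 9.7%

9.7%


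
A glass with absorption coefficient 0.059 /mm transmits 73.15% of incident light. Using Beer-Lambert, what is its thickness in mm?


Rearrange T = exp(-alpha * thickness):
  thickness = -ln(T) / alpha
  T = 73.15/100 = 0.7315
  ln(T) = -0.31266
  -ln(T) = 0.31266
  thickness = 0.31266 / 0.059 = 5.3 mm

5.3 mm


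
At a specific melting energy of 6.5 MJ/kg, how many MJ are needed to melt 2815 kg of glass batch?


Total energy = mass * specific energy
  E = 2815 * 6.5 = 18297.5 MJ

18297.5 MJ


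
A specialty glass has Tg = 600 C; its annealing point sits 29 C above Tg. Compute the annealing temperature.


The annealing temperature is Tg plus the offset:
  T_anneal = 600 + 29 = 629 C

629 C


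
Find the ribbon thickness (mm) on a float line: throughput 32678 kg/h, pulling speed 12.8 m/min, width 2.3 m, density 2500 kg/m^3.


Ribbon cross-section from mass balance:
  Volume rate = throughput / density = 32678 / 2500 = 13.0712 m^3/h
  thickness = volume rate / (speed * 60 * width), i.e.
  thickness = throughput / (60 * speed * width * density) * 1000
  thickness = 32678 / (60 * 12.8 * 2.3 * 2500) * 1000 = 7.4 mm

7.4 mm


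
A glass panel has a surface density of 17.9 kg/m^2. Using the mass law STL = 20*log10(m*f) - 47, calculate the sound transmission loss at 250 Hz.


Mass law: STL = 20 * log10(m * f) - 47
  m * f = 17.9 * 250 = 4475
  log10(4475) = 3.65079
  STL = 20 * 3.65079 - 47 = 73.0158 - 47 = 26.0 dB

26.0 dB


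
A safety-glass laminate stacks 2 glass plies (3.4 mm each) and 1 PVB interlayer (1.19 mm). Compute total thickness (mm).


Total thickness = glass contribution + PVB contribution
  Glass: 2 * 3.4 = 6.8 mm
  PVB: 1 * 1.19 = 1.19 mm
  Total = 6.8 + 1.19 = 7.99 mm

7.99 mm


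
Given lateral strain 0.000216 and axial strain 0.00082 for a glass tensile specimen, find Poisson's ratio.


Poisson's ratio: nu = lateral strain / axial strain
  nu = 0.000216 / 0.00082 = 0.2634

0.2634


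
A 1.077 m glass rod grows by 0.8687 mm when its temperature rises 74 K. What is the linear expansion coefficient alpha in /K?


Rearrange dL = alpha * L0 * dT for alpha:
  alpha = dL / (L0 * dT)
  alpha = (0.8687 / 1000) / (1.077 * 74) = 0.0000109 /K = 1.09 x 10^-5 /K

1.09 x 10^-5 /K


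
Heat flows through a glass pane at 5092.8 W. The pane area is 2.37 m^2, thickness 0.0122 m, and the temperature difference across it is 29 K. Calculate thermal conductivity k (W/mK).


Fourier's law rearranged: k = Q * t / (A * dT)
  Numerator = 5092.8 * 0.0122 = 62.13216
  Denominator = 2.37 * 29 = 68.73
  k = 62.13216 / 68.73 = 0.904 W/mK

0.904 W/mK


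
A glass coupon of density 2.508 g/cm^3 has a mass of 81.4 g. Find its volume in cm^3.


Rearrange rho = m / V:
  V = m / rho
  V = 81.4 / 2.508 = 32.456 cm^3

32.456 cm^3


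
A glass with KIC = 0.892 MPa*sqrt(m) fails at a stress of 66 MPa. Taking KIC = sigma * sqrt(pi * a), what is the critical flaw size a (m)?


Rearrange KIC = sigma * sqrt(pi * a):
  sqrt(pi * a) = KIC / sigma
  sqrt(pi * a) = 0.892 / 66 = 0.013515
  a = (KIC / sigma)^2 / pi
  a = 0.013515^2 / pi = 0.0000581 m

0.0000581 m


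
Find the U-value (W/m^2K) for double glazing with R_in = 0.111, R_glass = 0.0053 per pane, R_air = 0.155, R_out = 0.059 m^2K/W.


Total thermal resistance (series):
  R_total = R_in + R_glass + R_air + R_glass + R_out
  R_total = 0.111 + 0.0053 + 0.155 + 0.0053 + 0.059 = 0.3356 m^2K/W
U-value = 1 / R_total = 1 / 0.3356 = 2.98 W/m^2K

2.98 W/m^2K


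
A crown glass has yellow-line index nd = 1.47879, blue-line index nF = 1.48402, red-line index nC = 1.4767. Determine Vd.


Abbe number formula: Vd = (nd - 1) / (nF - nC)
  nd - 1 = 1.47879 - 1 = 0.47879
  nF - nC = 1.48402 - 1.4767 = 0.00732
  Vd = 0.47879 / 0.00732 = 65.41

65.41


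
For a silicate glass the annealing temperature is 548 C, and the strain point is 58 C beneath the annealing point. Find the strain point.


Strain point = annealing point - difference:
  T_strain = 548 - 58 = 490 C

490 C


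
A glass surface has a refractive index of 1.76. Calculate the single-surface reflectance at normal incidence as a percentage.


Fresnel reflectance at normal incidence:
  R = ((n - 1)/(n + 1))^2
  (n - 1)/(n + 1) = (1.76 - 1)/(1.76 + 1) = 0.275362
  R = 0.275362^2 = 0.0758242
  R(%) = 0.0758242 * 100 = 7.582%

7.582%


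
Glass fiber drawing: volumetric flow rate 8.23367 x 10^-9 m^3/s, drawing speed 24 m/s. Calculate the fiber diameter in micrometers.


Cross-sectional area from continuity:
  A = Q / v = 8.23367 x 10^-9 / 24 = 3.430696 x 10^-10 m^2
Diameter from circular cross-section:
  d = sqrt(4A / pi) * 10^6 (m -> um)
  d = sqrt(4 * 3.430696 x 10^-10 / pi) * 10^6 = 20.9 um

20.9 um


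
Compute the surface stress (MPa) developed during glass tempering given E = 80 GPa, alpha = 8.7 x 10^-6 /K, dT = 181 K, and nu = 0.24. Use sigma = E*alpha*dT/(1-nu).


Tempering stress: sigma = E * alpha * dT / (1 - nu)
  E (MPa) = 80 * 1000 = 80000
  Numerator = 80000 * (8.7 x 10^-6) * 181 = 125.976
  Denominator = 1 - 0.24 = 0.76
  sigma = 125.976 / 0.76 = 165.8 MPa

165.8 MPa


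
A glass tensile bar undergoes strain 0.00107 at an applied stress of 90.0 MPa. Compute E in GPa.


Young's modulus: E = stress / strain
  E = 90.0 MPa / 0.00107 = 84112.15 MPa
Convert to GPa: 84112.15 / 1000 = 84.11 GPa

84.11 GPa


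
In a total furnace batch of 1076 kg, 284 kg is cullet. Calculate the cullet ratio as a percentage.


Cullet ratio = (cullet mass / total batch mass) * 100
  Ratio = 284 / 1076 * 100 = 26.39%

26.39%


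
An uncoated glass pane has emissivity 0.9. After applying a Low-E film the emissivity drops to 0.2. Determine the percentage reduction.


Percentage reduction = (1 - coated/uncoated) * 100
  Ratio = 0.2 / 0.9 = 0.2222
  Reduction = (1 - 0.2222) * 100 = 77.8%

77.8%


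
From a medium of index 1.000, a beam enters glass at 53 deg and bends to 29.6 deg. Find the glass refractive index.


Apply Snell's law: n1 * sin(theta1) = n2 * sin(theta2)
  n2 = n1 * sin(theta1) / sin(theta2)
  sin(53) = 0.798636
  sin(29.6) = 0.493942
  n2 = 1.000 * 0.798636 / 0.493942 = 1.6169

1.6169


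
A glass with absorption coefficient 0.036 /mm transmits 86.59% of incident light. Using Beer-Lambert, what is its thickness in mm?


Rearrange T = exp(-alpha * thickness):
  thickness = -ln(T) / alpha
  T = 86.59/100 = 0.8659
  ln(T) = -0.14399
  -ln(T) = 0.14399
  thickness = 0.14399 / 0.036 = 4.0 mm

4.0 mm


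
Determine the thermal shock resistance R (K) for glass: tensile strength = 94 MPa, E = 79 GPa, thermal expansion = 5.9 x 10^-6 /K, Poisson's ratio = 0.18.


Thermal shock resistance: R = sigma * (1 - nu) / (E * alpha)
  Numerator = 94 * (1 - 0.18) = 77.08
  Denominator = 79 * 1000 * (5.9 x 10^-6) = 0.4661
  R = 77.08 / 0.4661 = 165.4 K

165.4 K


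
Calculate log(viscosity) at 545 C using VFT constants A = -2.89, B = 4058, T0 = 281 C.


VFT equation: log(eta) = A + B / (T - T0)
  T - T0 = 545 - 281 = 264
  B / (T - T0) = 4058 / 264 = 15.371
  log(eta) = -2.89 + 15.371 = 12.481

12.481


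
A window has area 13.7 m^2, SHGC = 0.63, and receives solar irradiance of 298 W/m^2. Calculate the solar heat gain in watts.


Solar heat gain: Q = Area * SHGC * Irradiance
  Q = 13.7 * 0.63 * 298 = 2572 W

2572 W


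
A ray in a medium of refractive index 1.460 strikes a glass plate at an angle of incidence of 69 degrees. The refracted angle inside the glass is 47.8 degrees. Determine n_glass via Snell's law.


Apply Snell's law: n1 * sin(theta1) = n2 * sin(theta2)
  n2 = n1 * sin(theta1) / sin(theta2)
  sin(69) = 0.93358
  sin(47.8) = 0.740805
  n2 = 1.460 * 0.93358 / 0.740805 = 1.8399

1.8399


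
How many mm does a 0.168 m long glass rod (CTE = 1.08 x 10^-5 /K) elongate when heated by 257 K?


Thermal expansion formula: dL = alpha * L0 * dT
  dL = (1.08 x 10^-5) * 0.168 * 257 = 0.0004663 m
Convert to mm: 0.0004663 * 1000 = 0.4663 mm

0.4663 mm


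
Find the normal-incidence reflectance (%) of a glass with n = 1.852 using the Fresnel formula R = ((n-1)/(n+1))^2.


Fresnel reflectance at normal incidence:
  R = ((n - 1)/(n + 1))^2
  (n - 1)/(n + 1) = (1.852 - 1)/(1.852 + 1) = 0.298738
  R = 0.298738^2 = 0.0892444
  R(%) = 0.0892444 * 100 = 8.924%

8.924%


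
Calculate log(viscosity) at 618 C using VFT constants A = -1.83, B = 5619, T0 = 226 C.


VFT equation: log(eta) = A + B / (T - T0)
  T - T0 = 618 - 226 = 392
  B / (T - T0) = 5619 / 392 = 14.334
  log(eta) = -1.83 + 14.334 = 12.504

12.504


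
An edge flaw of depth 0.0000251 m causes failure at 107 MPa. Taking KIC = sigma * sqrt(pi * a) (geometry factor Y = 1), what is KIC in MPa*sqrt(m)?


Fracture toughness: KIC = sigma * sqrt(pi * a)
  pi * a = pi * 0.0000251 = 0.000078854
  sqrt(pi * a) = 0.00888
  KIC = 107 * 0.00888 = 0.95 MPa*sqrt(m)

0.95 MPa*sqrt(m)
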